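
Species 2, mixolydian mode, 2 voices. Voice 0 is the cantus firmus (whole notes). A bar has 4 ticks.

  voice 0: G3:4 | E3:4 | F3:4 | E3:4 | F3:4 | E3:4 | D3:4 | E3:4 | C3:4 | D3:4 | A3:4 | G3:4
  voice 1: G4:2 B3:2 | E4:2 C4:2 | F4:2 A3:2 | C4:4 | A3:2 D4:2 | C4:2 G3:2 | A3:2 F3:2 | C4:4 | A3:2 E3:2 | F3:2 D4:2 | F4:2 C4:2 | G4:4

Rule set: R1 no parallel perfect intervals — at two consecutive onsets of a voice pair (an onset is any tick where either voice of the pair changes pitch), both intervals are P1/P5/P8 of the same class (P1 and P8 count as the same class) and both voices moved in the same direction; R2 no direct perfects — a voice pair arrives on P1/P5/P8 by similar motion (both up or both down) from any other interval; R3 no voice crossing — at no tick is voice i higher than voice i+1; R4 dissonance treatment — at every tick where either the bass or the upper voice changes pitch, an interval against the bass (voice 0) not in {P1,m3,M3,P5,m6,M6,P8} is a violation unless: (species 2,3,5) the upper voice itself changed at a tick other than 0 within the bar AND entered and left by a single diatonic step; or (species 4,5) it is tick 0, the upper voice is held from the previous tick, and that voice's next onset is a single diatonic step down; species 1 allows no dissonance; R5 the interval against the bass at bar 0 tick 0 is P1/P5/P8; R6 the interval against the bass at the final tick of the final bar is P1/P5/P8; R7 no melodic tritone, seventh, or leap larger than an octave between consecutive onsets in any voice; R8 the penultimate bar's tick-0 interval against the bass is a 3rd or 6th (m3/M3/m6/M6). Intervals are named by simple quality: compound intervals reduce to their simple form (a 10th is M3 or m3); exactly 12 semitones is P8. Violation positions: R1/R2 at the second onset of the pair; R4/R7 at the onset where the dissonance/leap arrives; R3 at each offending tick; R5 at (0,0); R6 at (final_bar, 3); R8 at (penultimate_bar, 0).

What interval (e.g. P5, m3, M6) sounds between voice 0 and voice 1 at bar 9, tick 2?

voice 0=D3 voice 1=D4 -> P8

P8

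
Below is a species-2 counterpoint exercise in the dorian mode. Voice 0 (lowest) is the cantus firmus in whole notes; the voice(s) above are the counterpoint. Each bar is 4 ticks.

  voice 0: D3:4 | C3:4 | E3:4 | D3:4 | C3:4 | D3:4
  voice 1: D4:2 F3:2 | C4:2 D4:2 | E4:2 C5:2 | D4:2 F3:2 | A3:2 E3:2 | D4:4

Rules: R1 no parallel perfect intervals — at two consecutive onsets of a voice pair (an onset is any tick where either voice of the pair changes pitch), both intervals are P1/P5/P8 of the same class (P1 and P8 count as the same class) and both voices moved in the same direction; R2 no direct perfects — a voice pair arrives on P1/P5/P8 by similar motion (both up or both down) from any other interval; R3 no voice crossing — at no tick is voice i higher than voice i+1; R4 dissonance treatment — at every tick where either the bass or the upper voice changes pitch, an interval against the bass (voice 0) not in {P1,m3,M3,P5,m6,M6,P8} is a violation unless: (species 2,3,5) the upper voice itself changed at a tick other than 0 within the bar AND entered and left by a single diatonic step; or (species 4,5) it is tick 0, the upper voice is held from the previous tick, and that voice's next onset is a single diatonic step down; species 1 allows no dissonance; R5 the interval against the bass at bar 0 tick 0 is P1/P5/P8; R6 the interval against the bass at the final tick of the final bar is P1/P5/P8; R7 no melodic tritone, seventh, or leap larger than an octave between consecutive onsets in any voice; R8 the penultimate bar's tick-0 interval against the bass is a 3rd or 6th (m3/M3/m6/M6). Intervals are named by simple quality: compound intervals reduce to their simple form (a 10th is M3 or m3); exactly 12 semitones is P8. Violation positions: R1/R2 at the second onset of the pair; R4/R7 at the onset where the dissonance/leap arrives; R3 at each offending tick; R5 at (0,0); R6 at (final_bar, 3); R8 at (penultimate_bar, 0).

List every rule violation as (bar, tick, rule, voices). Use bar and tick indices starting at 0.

(2, 0, R2, (0, 1))
(3, 0, R2, (0, 1))
(3, 0, R7, (1,))
(5, 0, R2, (0, 1))
(5, 0, R7, (1,))

bar 0: v0=D3 v1=D4 downbeat P8
bar 1: v0=C3 v1=C4 downbeat P8
bar 2: v0=E3 v1=E4 downbeat P8
bar 3: v0=D3 v1=D4 downbeat P8
bar 4: v0=C3 v1=A3 downbeat M6
bar 5: v0=D3 v1=D4 downbeat P8
  -> R2 @ bar 2 tick 0 v(0, 1): C3/D4 M2 -> E3/E4 P8 similar
  -> R2 @ bar 3 tick 0 v(0, 1): E3/C5 m6 -> D3/D4 P8 similar
  -> R7 @ bar 3 tick 0 v(1,): C5->D4 leap 10st
  -> R2 @ bar 5 tick 0 v(0, 1): C3/E3 M3 -> D3/D4 P8 similar
  -> R7 @ bar 5 tick 0 v(1,): E3->D4 leap 10st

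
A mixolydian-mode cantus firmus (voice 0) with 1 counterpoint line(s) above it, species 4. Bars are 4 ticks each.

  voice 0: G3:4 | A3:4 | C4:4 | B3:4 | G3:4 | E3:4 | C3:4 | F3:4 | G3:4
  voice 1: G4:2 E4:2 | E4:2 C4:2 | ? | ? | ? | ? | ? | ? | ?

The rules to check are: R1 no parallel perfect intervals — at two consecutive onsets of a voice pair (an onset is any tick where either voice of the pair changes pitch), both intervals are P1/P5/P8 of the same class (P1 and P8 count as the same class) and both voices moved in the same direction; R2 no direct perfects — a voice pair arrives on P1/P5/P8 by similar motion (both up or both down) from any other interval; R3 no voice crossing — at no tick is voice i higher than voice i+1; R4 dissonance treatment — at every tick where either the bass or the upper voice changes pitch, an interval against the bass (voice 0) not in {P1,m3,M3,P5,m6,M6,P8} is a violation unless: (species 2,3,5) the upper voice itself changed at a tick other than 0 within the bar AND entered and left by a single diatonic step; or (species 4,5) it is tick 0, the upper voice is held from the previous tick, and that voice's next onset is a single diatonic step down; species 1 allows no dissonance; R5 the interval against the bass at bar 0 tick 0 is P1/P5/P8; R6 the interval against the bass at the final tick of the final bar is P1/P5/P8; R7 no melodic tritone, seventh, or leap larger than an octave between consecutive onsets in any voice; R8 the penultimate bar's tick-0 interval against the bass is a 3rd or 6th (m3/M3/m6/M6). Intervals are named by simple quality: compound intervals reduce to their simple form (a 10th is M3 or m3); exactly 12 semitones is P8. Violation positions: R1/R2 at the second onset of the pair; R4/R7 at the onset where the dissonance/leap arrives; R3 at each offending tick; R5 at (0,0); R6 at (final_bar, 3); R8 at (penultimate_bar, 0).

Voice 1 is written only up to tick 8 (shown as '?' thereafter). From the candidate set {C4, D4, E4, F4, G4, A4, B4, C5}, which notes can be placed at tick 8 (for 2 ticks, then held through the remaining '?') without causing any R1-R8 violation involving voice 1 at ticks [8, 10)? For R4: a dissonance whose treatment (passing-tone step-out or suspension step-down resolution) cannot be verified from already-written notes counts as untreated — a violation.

C4: legal
D4: violates R4
E4: legal
F4: violates R4
G4: violates R2
A4: legal
B4: violates R4,R7
C5: violates R2

{A4, C4, E4}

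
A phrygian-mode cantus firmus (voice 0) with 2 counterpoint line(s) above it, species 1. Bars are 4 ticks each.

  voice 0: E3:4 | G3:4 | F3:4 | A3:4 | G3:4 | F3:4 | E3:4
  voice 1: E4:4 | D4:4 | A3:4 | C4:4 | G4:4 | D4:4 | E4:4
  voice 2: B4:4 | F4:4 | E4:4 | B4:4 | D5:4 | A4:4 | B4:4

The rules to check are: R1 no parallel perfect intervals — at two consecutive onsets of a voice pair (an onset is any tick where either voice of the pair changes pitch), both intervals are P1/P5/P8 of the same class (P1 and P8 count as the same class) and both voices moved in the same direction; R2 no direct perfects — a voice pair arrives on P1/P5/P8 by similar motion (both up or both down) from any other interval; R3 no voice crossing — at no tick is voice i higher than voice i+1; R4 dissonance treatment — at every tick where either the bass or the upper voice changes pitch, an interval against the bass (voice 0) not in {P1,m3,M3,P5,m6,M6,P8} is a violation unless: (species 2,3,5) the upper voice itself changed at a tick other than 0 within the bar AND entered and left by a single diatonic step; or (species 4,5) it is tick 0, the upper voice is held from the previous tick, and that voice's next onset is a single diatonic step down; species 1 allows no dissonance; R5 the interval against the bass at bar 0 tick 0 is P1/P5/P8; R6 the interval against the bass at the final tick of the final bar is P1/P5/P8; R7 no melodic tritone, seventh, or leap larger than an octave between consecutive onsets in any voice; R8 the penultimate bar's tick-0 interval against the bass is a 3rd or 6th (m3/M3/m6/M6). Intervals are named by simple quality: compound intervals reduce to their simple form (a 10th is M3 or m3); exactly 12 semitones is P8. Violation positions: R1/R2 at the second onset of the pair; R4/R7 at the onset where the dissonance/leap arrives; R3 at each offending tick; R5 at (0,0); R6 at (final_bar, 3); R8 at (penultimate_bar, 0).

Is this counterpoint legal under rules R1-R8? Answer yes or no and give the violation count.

bar 0: v0=E3 v1=E4 v2=B4 (P5)
bar 1: v0=G3 v1=D4 v2=F4 (m7)
bar 2: v0=F3 v1=A3 v2=E4 (M7)
bar 3: v0=A3 v1=C4 v2=B4 (M2)
bar 4: v0=G3 v1=G4 v2=D5 (P5)
bar 5: v0=F3 v1=D4 v2=A4 (M3)
bar 6: v0=E3 v1=E4 v2=B4 (P5)
  R4 @ bar1.0: G3/F4 m7 untreated
  R7 @ bar1.0: B4->F4 leap 6st
  R2 @ bar2.0: D4/F4 m3 -> A3/E4 P5 similar
  R4 @ bar2.0: F3/E4 M7 untreated
  R4 @ bar3.0: A3/B4 M2 untreated
  R2 @ bar4.0: C4/B4 M7 -> G4/D5 P5 similar
  R1 @ bar5.0: G4/D5 P5 -> D4/A4 P5 similar
  R1 @ bar6.0: D4/A4 P5 -> E4/B4 P5 similar

No (8 violations)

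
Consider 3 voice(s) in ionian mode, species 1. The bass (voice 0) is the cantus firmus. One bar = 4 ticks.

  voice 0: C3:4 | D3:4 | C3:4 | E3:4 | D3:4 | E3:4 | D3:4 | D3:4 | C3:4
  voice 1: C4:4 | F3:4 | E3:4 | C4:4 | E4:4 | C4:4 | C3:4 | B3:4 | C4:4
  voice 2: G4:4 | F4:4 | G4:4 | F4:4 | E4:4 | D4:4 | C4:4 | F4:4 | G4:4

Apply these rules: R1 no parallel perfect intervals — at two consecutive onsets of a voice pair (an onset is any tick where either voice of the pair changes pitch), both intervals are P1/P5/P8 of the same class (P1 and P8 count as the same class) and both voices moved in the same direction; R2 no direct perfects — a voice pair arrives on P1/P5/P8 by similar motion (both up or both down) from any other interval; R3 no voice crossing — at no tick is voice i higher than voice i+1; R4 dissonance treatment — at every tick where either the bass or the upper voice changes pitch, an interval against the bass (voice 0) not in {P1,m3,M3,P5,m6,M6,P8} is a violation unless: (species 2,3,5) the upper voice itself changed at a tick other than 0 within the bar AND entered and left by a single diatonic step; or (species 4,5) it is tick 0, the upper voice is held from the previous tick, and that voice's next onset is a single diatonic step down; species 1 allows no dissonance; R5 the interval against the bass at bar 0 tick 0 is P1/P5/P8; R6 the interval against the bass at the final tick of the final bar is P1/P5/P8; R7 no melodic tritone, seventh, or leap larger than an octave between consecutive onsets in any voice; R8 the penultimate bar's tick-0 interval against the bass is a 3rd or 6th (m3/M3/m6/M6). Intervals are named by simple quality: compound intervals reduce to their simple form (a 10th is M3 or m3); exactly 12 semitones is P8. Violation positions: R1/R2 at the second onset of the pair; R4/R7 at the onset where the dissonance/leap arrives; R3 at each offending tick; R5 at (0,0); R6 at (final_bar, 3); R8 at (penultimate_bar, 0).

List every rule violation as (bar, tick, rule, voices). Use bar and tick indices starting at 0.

bar 0: v0=C3 v1=C4 v2=G4 downbeat P5
bar 1: v0=D3 v1=F3 v2=F4 downbeat m3
bar 2: v0=C3 v1=E3 v2=G4 downbeat P5
bar 3: v0=E3 v1=C4 v2=F4 downbeat m2
bar 4: v0=D3 v1=E4 v2=E4 downbeat M2
bar 5: v0=E3 v1=C4 v2=D4 downbeat m7
bar 6: v0=D3 v1=C3 v2=C4 downbeat m7
bar 7: v0=D3 v1=B3 v2=F4 downbeat m3
bar 8: v0=C3 v1=C4 v2=G4 downbeat P5
  -> R2 @ bar 1 tick 0 v(1, 2): C4/G4 P5 -> F3/F4 P8 similar
  -> R4 @ bar 3 tick 0 v(0, 2): E3/F4 m2 untreated
  -> R4 @ bar 4 tick 0 v(0, 1): D3/E4 M2 untreated
  -> R4 @ bar 4 tick 0 v(0, 2): D3/E4 M2 untreated
  -> R4 @ bar 5 tick 0 v(0, 2): E3/D4 m7 untreated
  -> R2 @ bar 6 tick 0 v(1, 2): C4/D4 M2 -> C3/C4 P8 similar
  -> R3 @ bar 6 tick 0 v(0, 1): D3 above C3
  -> R4 @ bar 6 tick 0 v(0, 1): D3/C3 M2 untreated
  -> R4 @ bar 6 tick 0 v(0, 2): D3/C4 m7 untreated
  -> R3 @ bar 6 tick 1 v(0, 1): D3 above C3
  -> R3 @ bar 6 tick 2 v(0, 1): D3 above C3
  -> R3 @ bar 6 tick 3 v(0, 1): D3 above C3
  -> R7 @ bar 7 tick 0 v(1,): C3->B3 leap 11st
  -> R2 @ bar 8 tick 0 v(1, 2): B3/F4 TT -> C4/G4 P5 similar

(1, 0, R2, (1, 2))
(3, 0, R4, (0, 2))
(4, 0, R4, (0, 1))
(4, 0, R4, (0, 2))
(5, 0, R4, (0, 2))
(6, 0, R2, (1, 2))
(6, 0, R3, (0, 1))
(6, 0, R4, (0, 1))
(6, 0, R4, (0, 2))
(6, 1, R3, (0, 1))
(6, 2, R3, (0, 1))
(6, 3, R3, (0, 1))
(7, 0, R7, (1,))
(8, 0, R2, (1, 2))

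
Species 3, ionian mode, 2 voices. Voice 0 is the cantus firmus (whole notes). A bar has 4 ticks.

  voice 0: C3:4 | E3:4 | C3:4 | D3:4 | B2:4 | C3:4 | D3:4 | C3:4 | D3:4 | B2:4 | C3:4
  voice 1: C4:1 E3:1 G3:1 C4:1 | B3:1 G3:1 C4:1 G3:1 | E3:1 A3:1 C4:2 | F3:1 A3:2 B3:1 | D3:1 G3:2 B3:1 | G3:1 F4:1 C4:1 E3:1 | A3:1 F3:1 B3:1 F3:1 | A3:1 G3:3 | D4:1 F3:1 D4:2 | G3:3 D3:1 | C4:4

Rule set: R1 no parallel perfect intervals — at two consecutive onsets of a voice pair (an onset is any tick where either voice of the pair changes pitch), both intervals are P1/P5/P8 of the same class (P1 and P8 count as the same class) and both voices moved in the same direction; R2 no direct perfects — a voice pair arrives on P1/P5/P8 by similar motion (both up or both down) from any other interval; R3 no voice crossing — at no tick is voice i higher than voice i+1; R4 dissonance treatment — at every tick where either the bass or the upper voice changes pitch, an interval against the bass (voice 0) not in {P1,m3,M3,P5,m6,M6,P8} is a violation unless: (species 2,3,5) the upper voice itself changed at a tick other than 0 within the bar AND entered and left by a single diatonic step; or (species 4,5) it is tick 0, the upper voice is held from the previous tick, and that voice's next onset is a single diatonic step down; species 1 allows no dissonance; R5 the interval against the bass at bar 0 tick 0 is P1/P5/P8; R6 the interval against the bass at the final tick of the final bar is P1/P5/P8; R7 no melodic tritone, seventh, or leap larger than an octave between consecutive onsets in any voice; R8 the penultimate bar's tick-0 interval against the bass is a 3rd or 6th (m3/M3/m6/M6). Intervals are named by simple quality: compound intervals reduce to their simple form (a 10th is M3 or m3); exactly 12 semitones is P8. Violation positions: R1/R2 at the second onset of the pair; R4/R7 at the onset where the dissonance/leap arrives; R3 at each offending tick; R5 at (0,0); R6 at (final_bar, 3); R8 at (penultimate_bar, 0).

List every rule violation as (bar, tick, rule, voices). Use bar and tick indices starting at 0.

bar 0: v0=C3 v1=C4 downbeat P8
bar 1: v0=E3 v1=B3 downbeat P5
bar 2: v0=C3 v1=E3 downbeat M3
bar 3: v0=D3 v1=F3 downbeat m3
bar 4: v0=B2 v1=D3 downbeat m3
bar 5: v0=C3 v1=G3 downbeat P5
bar 6: v0=D3 v1=A3 downbeat P5
bar 7: v0=C3 v1=A3 downbeat M6
bar 8: v0=D3 v1=D4 downbeat P8
bar 9: v0=B2 v1=G3 downbeat m6
bar 10: v0=C3 v1=C4 downbeat P8
  -> R4 @ bar 5 tick 1 v(0, 1): C3/F4 P4 untreated
  -> R7 @ bar 5 tick 1 v(1,): G3->F4 leap 10st
  -> R2 @ bar 6 tick 0 v(0, 1): C3/E3 M3 -> D3/A3 P5 similar
  -> R7 @ bar 6 tick 2 v(1,): F3->B3 leap 6st
  -> R7 @ bar 6 tick 3 v(1,): B3->F3 leap 6st
  -> R2 @ bar 8 tick 0 v(0, 1): C3/G3 P5 -> D3/D4 P8 similar
  -> R2 @ bar 10 tick 0 v(0, 1): B2/D3 m3 -> C3/C4 P8 similar
  -> R7 @ bar 10 tick 0 v(1,): D3->C4 leap 10st

(5, 1, R4, (0, 1))
(5, 1, R7, (1,))
(6, 0, R2, (0, 1))
(6, 2, R7, (1,))
(6, 3, R7, (1,))
(8, 0, R2, (0, 1))
(10, 0, R2, (0, 1))
(10, 0, R7, (1,))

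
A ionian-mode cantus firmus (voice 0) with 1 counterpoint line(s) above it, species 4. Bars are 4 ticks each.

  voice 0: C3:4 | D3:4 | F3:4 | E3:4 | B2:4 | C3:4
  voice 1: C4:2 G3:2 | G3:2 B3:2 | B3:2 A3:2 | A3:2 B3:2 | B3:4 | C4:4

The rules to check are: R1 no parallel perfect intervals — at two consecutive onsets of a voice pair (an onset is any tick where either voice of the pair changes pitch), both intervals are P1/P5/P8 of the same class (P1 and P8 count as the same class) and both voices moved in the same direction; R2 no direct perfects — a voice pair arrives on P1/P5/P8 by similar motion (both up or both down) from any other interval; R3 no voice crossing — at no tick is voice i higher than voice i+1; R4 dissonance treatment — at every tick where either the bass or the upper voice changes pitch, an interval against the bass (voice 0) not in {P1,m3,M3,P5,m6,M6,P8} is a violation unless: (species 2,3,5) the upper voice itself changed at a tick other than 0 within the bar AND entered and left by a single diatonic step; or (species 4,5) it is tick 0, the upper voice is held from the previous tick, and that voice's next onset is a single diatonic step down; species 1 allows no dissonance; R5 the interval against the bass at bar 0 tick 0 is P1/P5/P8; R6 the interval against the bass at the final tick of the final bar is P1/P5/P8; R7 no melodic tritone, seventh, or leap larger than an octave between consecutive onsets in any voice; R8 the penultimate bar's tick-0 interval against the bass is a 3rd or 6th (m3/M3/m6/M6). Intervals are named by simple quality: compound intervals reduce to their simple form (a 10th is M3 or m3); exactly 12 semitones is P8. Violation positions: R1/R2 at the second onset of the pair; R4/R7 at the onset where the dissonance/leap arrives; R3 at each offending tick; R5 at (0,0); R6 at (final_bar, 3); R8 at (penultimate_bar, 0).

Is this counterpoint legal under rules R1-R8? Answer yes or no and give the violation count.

bar 0: v0=C3 v1=C4 (P8)
bar 1: v0=D3 v1=G3 (P4)
bar 2: v0=F3 v1=B3 (TT)
bar 3: v0=E3 v1=A3 (P4)
bar 4: v0=B2 v1=B3 (P8)
bar 5: v0=C3 v1=C4 (P8)
  R4 @ bar1.0: D3/G3 P4 untreated
  R4 @ bar3.0: E3/A3 P4 untreated
  R8 @ bar4.0: penult P8 not 3rd/6th
  R1 @ bar5.0: B2/B3 P8 -> C3/C4 P8 similar

No (4 violations)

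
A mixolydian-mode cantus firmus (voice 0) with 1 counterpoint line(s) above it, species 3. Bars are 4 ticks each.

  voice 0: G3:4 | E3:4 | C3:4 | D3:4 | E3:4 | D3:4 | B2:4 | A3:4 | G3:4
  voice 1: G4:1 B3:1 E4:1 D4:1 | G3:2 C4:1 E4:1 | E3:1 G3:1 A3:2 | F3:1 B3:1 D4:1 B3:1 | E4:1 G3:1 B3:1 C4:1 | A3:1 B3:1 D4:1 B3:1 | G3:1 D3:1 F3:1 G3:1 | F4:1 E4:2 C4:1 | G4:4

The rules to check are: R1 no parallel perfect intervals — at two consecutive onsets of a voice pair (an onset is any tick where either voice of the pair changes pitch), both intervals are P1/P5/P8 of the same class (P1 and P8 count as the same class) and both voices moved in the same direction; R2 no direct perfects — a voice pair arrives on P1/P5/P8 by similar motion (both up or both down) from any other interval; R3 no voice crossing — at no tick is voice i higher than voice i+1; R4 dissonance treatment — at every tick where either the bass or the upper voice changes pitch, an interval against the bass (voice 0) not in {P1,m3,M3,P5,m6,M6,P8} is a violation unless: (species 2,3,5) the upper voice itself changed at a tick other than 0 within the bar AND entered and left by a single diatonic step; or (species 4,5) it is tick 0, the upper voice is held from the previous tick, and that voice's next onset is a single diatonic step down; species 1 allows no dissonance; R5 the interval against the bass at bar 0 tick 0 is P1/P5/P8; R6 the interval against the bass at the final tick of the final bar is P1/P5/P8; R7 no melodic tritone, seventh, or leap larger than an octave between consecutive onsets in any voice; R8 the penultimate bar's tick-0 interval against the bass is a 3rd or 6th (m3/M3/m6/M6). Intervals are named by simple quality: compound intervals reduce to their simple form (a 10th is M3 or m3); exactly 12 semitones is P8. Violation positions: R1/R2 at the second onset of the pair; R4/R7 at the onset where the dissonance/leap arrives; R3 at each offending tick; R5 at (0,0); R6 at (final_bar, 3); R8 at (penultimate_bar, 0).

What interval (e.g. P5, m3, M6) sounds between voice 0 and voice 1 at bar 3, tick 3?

voice 0=D3 voice 1=B3 -> M6

M6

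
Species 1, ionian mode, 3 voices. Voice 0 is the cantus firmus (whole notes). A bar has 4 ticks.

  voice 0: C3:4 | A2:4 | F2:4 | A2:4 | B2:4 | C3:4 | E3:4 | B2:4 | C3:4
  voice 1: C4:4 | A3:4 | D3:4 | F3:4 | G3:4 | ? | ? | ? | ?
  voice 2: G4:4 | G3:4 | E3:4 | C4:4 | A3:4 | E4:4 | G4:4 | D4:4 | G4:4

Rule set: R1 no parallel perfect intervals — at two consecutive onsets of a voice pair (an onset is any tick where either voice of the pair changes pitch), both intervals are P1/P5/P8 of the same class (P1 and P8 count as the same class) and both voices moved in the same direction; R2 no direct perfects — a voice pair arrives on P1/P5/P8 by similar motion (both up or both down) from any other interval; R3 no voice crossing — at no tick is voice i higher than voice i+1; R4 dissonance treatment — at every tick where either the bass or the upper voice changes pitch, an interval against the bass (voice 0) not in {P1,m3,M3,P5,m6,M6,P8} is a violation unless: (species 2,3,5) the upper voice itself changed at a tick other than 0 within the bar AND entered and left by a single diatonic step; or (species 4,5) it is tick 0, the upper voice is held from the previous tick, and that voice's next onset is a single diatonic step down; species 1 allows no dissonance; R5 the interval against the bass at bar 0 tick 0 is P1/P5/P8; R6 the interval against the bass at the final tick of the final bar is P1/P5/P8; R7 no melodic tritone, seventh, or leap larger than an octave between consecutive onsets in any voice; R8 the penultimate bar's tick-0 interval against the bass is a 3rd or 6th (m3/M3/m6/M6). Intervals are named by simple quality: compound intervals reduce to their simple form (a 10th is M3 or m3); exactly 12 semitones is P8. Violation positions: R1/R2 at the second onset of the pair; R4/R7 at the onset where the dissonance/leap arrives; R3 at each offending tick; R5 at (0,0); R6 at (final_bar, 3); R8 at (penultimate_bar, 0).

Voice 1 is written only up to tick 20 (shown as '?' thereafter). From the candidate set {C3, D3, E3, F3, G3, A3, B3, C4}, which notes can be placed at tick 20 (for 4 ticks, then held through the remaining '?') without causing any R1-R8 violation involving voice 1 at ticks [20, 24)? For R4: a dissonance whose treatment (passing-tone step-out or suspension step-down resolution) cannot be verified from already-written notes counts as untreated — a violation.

{C3, E3, G3}

C3: legal
D3: violates R4
E3: legal
F3: violates R4
G3: legal
A3: violates R2
B3: violates R4
C4: violates R2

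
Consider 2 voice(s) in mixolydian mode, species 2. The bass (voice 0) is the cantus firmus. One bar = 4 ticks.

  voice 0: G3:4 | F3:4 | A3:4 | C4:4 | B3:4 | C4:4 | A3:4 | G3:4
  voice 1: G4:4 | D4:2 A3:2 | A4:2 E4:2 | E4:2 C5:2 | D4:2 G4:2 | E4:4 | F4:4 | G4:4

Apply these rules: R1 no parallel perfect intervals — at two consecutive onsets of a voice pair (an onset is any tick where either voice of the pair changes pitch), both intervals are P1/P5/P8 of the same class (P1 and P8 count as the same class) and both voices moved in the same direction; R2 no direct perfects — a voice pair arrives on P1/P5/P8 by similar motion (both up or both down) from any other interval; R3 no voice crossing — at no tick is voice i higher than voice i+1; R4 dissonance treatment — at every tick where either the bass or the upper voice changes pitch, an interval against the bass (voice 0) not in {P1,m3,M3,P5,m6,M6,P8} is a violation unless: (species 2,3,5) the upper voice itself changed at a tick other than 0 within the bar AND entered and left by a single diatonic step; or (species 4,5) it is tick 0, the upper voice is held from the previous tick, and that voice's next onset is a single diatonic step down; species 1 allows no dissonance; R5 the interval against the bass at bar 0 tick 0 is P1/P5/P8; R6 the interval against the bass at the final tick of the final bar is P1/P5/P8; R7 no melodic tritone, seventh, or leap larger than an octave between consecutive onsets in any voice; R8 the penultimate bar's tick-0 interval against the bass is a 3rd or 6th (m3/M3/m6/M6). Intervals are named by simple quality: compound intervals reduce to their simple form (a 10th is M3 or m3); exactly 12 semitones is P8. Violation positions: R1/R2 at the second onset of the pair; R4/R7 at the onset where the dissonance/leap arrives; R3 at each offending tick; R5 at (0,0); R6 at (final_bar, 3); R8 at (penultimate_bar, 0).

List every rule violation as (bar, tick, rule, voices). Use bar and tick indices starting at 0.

bar 0: v0=G3 v1=G4 downbeat P8
bar 1: v0=F3 v1=D4 downbeat M6
bar 2: v0=A3 v1=A4 downbeat P8
bar 3: v0=C4 v1=E4 downbeat M3
bar 4: v0=B3 v1=D4 downbeat m3
bar 5: v0=C4 v1=E4 downbeat M3
bar 6: v0=A3 v1=F4 downbeat m6
bar 7: v0=G3 v1=G4 downbeat P8
  -> R2 @ bar 2 tick 0 v(0, 1): F3/A3 M3 -> A3/A4 P8 similar
  -> R7 @ bar 4 tick 0 v(1,): C5->D4 leap 10st

(2, 0, R2, (0, 1))
(4, 0, R7, (1,))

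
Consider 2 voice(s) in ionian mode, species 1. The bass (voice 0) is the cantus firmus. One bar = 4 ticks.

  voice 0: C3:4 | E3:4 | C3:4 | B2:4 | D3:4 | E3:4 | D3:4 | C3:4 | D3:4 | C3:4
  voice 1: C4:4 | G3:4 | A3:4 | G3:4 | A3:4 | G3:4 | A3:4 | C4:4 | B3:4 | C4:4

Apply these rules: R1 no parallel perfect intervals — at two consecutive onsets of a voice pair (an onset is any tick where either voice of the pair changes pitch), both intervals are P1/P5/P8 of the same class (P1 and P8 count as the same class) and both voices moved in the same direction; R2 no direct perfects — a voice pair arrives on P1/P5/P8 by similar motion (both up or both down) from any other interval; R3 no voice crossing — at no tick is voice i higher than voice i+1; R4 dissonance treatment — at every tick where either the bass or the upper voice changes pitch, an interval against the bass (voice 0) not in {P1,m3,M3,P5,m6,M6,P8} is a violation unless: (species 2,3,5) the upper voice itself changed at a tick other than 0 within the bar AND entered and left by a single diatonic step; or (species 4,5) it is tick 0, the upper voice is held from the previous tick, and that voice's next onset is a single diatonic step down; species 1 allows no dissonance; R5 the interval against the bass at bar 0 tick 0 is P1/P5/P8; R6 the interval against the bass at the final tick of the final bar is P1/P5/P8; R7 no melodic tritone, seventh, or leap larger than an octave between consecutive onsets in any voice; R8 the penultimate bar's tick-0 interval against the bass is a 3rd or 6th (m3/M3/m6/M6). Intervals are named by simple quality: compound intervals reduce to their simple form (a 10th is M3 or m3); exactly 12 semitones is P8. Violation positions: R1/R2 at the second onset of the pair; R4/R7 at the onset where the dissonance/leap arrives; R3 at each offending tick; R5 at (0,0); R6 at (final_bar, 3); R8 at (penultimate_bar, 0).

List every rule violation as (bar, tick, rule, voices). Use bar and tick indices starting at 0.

bar 0: v0=C3 v1=C4 downbeat P8
bar 1: v0=E3 v1=G3 downbeat m3
bar 2: v0=C3 v1=A3 downbeat M6
bar 3: v0=B2 v1=G3 downbeat m6
bar 4: v0=D3 v1=A3 downbeat P5
bar 5: v0=E3 v1=G3 downbeat m3
bar 6: v0=D3 v1=A3 downbeat P5
bar 7: v0=C3 v1=C4 downbeat P8
bar 8: v0=D3 v1=B3 downbeat M6
bar 9: v0=C3 v1=C4 downbeat P8
  -> R2 @ bar 4 tick 0 v(0, 1): B2/G3 m6 -> D3/A3 P5 similar

(4, 0, R2, (0, 1))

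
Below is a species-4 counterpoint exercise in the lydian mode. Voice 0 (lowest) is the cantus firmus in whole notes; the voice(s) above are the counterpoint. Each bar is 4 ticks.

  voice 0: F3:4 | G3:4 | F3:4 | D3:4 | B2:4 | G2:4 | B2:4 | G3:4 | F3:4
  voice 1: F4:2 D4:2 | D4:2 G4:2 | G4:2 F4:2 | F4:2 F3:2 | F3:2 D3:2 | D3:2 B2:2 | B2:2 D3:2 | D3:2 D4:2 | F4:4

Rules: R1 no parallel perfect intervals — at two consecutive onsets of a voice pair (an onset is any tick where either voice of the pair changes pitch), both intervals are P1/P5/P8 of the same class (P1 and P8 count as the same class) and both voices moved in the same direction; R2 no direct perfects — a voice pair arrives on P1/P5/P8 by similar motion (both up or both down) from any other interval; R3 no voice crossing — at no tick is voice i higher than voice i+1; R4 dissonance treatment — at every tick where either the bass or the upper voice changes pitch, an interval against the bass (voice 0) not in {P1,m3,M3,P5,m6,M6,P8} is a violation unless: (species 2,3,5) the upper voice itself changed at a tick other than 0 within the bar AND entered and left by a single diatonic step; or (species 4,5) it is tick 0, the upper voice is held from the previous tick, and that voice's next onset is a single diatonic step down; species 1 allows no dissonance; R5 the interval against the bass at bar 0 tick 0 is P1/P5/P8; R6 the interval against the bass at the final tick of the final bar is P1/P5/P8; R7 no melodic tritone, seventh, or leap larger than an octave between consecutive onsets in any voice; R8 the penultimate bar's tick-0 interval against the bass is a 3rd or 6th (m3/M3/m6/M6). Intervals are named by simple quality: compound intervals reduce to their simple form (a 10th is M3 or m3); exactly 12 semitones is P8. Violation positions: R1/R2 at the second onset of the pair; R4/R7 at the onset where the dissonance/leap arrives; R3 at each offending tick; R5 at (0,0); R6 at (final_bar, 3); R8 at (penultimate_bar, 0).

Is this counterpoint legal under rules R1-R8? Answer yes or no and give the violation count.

bar 0: v0=F3 v1=F4 (P8)
bar 1: v0=G3 v1=D4 (P5)
bar 2: v0=F3 v1=G4 (M2)
bar 3: v0=D3 v1=F4 (m3)
bar 4: v0=B2 v1=F3 (TT)
bar 5: v0=G2 v1=D3 (P5)
bar 6: v0=B2 v1=B2 (P1)
bar 7: v0=G3 v1=D3 (P4)
bar 8: v0=F3 v1=F4 (P8)
  R4 @ bar4.0: B2/F3 TT untreated
  R3 @ bar7.0: G3 above D3
  R4 @ bar7.0: G3/D3 P4 untreated
  R8 @ bar7.0: penult P4 not 3rd/6th
  R3 @ bar7.1: G3 above D3

No (5 violations)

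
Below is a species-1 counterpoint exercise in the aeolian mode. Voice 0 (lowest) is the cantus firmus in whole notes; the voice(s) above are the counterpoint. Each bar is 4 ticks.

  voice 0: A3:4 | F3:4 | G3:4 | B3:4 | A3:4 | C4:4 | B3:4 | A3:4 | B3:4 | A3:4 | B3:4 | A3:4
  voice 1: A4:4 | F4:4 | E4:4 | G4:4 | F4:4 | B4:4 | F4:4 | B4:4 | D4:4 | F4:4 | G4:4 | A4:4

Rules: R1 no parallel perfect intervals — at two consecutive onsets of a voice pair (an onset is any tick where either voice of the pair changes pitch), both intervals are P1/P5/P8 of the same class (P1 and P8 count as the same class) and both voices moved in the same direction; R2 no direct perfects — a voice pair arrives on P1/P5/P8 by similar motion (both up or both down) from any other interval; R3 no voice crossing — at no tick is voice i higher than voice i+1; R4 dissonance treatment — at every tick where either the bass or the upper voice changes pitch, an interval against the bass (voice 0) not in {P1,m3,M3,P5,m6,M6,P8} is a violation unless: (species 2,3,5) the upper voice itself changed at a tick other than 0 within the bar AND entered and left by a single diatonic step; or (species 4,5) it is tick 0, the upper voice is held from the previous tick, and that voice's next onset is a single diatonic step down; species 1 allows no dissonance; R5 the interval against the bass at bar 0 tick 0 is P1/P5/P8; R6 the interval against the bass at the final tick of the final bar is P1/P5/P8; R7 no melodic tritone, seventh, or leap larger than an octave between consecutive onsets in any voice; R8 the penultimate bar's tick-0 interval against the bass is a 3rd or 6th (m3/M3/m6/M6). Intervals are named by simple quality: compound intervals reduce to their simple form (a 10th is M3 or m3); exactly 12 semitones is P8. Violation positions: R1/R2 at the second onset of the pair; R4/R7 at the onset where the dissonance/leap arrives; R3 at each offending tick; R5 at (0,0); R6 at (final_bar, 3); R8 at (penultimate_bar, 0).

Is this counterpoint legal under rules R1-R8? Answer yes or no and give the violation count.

bar 0: v0=A3 v1=A4 (P8)
bar 1: v0=F3 v1=F4 (P8)
bar 2: v0=G3 v1=E4 (M6)
bar 3: v0=B3 v1=G4 (m6)
bar 4: v0=A3 v1=F4 (m6)
bar 5: v0=C4 v1=B4 (M7)
bar 6: v0=B3 v1=F4 (TT)
bar 7: v0=A3 v1=B4 (M2)
bar 8: v0=B3 v1=D4 (m3)
bar 9: v0=A3 v1=F4 (m6)
bar 10: v0=B3 v1=G4 (m6)
bar 11: v0=A3 v1=A4 (P8)
  R1 @ bar1.0: A3/A4 P8 -> F3/F4 P8 similar
  R4 @ bar5.0: C4/B4 M7 untreated
  R7 @ bar5.0: F4->B4 leap 6st
  R4 @ bar6.0: B3/F4 TT untreated
  R7 @ bar6.0: B4->F4 leap 6st
  R4 @ bar7.0: A3/B4 M2 untreated
  R7 @ bar7.0: F4->B4 leap 6st

No (7 violations)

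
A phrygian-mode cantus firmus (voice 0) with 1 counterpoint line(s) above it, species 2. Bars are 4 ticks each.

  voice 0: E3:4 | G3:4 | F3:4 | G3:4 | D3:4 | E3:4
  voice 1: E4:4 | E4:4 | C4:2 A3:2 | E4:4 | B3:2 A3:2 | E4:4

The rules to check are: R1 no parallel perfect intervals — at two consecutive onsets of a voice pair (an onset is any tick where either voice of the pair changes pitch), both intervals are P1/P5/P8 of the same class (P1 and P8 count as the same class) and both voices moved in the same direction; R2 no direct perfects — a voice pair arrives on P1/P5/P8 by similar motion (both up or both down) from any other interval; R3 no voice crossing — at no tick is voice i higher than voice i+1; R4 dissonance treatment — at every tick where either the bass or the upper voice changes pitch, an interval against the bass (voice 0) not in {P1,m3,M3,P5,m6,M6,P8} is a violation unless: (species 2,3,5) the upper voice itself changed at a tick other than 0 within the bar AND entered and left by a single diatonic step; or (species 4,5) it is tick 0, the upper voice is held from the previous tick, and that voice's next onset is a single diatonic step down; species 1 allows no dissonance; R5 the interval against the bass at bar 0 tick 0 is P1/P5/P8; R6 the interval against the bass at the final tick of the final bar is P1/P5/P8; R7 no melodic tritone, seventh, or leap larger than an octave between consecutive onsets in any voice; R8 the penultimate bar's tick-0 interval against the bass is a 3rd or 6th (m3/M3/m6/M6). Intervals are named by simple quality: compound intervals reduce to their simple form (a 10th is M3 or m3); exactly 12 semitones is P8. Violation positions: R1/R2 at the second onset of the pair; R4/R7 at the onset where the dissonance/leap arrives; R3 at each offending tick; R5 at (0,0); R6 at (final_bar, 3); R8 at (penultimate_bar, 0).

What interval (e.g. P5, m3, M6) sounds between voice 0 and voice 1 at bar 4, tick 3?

P5

voice 0=D3 voice 1=A3 -> P5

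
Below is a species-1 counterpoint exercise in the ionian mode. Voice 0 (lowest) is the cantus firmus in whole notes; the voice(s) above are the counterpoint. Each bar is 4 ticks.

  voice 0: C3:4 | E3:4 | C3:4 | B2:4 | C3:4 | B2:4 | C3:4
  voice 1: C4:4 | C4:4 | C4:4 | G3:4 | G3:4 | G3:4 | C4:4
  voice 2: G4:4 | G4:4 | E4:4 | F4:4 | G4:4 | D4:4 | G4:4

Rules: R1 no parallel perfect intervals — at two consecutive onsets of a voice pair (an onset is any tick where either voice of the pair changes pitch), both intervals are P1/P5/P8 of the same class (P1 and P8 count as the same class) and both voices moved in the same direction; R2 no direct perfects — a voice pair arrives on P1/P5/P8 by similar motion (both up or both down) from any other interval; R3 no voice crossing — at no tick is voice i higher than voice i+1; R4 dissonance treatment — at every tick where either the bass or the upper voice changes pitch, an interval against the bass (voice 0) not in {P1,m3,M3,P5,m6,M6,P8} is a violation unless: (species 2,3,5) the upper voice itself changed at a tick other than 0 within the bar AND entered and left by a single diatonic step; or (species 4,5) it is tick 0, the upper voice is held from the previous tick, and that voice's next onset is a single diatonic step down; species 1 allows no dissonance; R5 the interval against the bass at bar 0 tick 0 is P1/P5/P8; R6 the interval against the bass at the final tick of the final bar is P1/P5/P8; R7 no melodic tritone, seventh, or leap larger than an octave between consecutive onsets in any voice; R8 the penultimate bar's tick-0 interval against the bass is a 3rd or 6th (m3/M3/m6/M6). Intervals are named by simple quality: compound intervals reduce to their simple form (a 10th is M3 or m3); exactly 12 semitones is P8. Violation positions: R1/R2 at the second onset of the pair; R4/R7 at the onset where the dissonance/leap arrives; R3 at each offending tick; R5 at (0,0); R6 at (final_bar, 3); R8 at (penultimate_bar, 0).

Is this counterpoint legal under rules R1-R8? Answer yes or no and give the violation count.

bar 0: v0=C3 v1=C4 v2=G4 (P5)
bar 1: v0=E3 v1=C4 v2=G4 (m3)
bar 2: v0=C3 v1=C4 v2=E4 (M3)
bar 3: v0=B2 v1=G3 v2=F4 (TT)
bar 4: v0=C3 v1=G3 v2=G4 (P5)
bar 5: v0=B2 v1=G3 v2=D4 (m3)
bar 6: v0=C3 v1=C4 v2=G4 (P5)
  R4 @ bar3.0: B2/F4 TT untreated
  R2 @ bar4.0: B2/F4 TT -> C3/G4 P5 similar
  R1 @ bar6.0: G3/D4 P5 -> C4/G4 P5 similar
  R2 @ bar6.0: B2/G3 m6 -> C3/C4 P8 similar
  R2 @ bar6.0: B2/D4 m3 -> C3/G4 P5 similar

No (5 violations)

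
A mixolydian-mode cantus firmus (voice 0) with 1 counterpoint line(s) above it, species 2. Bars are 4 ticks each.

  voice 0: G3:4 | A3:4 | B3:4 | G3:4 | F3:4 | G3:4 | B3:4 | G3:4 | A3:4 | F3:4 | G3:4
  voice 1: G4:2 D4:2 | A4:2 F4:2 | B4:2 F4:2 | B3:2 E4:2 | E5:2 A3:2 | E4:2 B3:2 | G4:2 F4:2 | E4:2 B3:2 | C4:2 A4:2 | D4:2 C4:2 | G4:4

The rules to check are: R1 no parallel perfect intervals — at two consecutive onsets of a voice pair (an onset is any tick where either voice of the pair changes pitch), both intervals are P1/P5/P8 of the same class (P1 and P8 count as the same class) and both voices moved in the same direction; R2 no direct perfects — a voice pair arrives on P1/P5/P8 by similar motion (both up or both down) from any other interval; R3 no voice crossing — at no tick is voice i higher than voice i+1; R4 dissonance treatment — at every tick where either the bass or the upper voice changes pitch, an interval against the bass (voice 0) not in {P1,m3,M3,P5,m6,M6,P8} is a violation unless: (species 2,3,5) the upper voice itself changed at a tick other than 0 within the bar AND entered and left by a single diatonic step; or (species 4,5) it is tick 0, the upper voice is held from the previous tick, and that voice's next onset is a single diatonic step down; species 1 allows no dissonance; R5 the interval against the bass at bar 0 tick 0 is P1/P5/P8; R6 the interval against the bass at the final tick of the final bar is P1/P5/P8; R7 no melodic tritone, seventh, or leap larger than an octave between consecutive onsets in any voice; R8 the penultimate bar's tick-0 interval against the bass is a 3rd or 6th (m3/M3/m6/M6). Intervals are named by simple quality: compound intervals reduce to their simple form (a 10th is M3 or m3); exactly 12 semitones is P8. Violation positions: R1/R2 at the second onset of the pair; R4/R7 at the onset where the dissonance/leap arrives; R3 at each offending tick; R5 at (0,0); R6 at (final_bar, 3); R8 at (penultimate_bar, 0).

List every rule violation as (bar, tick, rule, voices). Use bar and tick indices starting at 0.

(1, 0, R2, (0, 1))
(2, 0, R2, (0, 1))
(2, 0, R7, (1,))
(2, 2, R4, (0, 1))
(2, 2, R7, (1,))
(3, 0, R7, (1,))
(4, 0, R4, (0, 1))
(4, 2, R7, (1,))
(10, 0, R2, (0, 1))

bar 0: v0=G3 v1=G4 downbeat P8
bar 1: v0=A3 v1=A4 downbeat P8
bar 2: v0=B3 v1=B4 downbeat P8
bar 3: v0=G3 v1=B3 downbeat M3
bar 4: v0=F3 v1=E5 downbeat M7
bar 5: v0=G3 v1=E4 downbeat M6
bar 6: v0=B3 v1=G4 downbeat m6
bar 7: v0=G3 v1=E4 downbeat M6
bar 8: v0=A3 v1=C4 downbeat m3
bar 9: v0=F3 v1=D4 downbeat M6
bar 10: v0=G3 v1=G4 downbeat P8
  -> R2 @ bar 1 tick 0 v(0, 1): G3/D4 P5 -> A3/A4 P8 similar
  -> R2 @ bar 2 tick 0 v(0, 1): A3/F4 m6 -> B3/B4 P8 similar
  -> R7 @ bar 2 tick 0 v(1,): F4->B4 leap 6st
  -> R4 @ bar 2 tick 2 v(0, 1): B3/F4 TT untreated
  -> R7 @ bar 2 tick 2 v(1,): B4->F4 leap 6st
  -> R7 @ bar 3 tick 0 v(1,): F4->B3 leap 6st
  -> R4 @ bar 4 tick 0 v(0, 1): F3/E5 M7 untreated
  -> R7 @ bar 4 tick 2 v(1,): E5->A3 leap 19st
  -> R2 @ bar 10 tick 0 v(0, 1): F3/C4 P5 -> G3/G4 P8 similar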